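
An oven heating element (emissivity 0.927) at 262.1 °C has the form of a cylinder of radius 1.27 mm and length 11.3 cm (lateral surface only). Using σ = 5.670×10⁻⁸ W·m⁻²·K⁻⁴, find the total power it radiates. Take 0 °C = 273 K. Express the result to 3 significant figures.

P ≈ 3.89 W

T = 262.1 °C + 273 = 535.1 K.
Lateral area A = 2πrL = 2π×1.27×10⁻³×0.113 = 9.01700×10⁻⁴ m².
P = εσAT⁴ = 0.927 × 5.670×10⁻⁸ × 9.01700×10⁻⁴ × (535.1)⁴ = 3.89 W.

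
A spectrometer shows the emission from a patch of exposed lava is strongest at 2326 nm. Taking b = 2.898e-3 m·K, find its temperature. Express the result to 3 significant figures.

T ≈ 1.25×10³ K

Wien's law gives T = b/λ_max = (2.898×10⁻³ m·K)/(2.326×10⁻⁶ m) = 1.25×10³ K.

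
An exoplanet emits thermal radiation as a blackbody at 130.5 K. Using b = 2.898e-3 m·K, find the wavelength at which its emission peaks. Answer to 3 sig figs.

Wien's displacement law: λ_max = b/T = (2.898×10⁻³ m·K)/(130.5 K) = 2.221×10⁻⁵ m.
That is 22.2 μm, in the infrared range.

λ_max ≈ 22.2 μm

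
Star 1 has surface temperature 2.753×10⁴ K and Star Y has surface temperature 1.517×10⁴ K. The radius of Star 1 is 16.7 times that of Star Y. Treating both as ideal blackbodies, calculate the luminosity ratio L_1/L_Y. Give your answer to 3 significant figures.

L_1/L_Y ≈ 3.02×10³

L ∝ R²T⁴, so L_1/L_Y = (R_1/R_Y)²(T_1/T_Y)⁴ = (16.7)² × (2.753×10⁴/1.517×10⁴)⁴ = 278.89 × 10.8463 = 3.02×10³.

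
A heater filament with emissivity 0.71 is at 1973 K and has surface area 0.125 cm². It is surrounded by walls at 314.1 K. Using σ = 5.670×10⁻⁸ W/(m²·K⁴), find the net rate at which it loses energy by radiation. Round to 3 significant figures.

Area A = 0.125 cm² = 1.25×10⁻⁵ m².
Net radiated power P_net = εσA(T⁴ − T₀⁴) = 0.71×5.670×10⁻⁸×1.25×10⁻⁵×(1973⁴ − 314.1⁴).
T⁴ − T₀⁴ = 1.51533×10¹³ − 9.73356×10⁹ = 1.51436×10¹³ K⁴, so P_net = 7.62 W.

Net loss ≈ 7.62 W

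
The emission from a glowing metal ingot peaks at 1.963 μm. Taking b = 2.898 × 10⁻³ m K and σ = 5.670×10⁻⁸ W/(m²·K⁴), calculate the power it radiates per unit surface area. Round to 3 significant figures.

I ≈ 2.69×10⁵ W/m²

Wien's law: T = b/λ_max = 2.898×10⁻³/1.963×10⁻⁶ = 1476.31 K.
Then I = σT⁴ = 5.670×10⁻⁸×(1476.31)⁴ = 2.69×10⁵ W/m².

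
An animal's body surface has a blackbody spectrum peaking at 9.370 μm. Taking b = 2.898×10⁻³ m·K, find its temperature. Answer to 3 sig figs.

Wien's law gives T = b/λ_max = (2.898×10⁻³ m·K)/(9.370×10⁻⁶ m) = 309 K.

T ≈ 309 K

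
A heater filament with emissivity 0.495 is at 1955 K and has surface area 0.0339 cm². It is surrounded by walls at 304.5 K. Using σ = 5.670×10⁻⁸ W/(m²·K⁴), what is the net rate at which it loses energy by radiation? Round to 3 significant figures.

Net loss ≈ 1.39 W

Area A = 0.0339 cm² = 3.39×10⁻⁶ m².
Net radiated power P_net = εσA(T⁴ − T₀⁴) = 0.495×5.670×10⁻⁸×3.39×10⁻⁶×(1955⁴ − 304.5⁴).
T⁴ − T₀⁴ = 1.46079×10¹³ − 8.59704×10⁹ = 1.45993×10¹³ K⁴, so P_net = 1.39 W.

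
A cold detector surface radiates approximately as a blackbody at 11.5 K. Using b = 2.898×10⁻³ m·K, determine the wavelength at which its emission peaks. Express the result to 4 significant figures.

λ_max ≈ 252.0 μm

Wien's displacement law: λ_max = b/T = (2.898×10⁻³ m·K)/(11.5 K) = 2.5200×10⁻⁴ m.
That is 252.0 μm, in the infrared range.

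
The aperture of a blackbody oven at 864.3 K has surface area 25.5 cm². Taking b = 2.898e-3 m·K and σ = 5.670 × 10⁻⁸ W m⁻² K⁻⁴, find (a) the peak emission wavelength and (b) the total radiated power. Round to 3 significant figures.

(a) λ_max = b/T = 2.898×10⁻³/864.3 = 3.353×10⁻⁶ m = 3.35 μm.
Area A = 25.5 cm² = 2.55×10⁻³ m².
(b) P = σAT⁴ = 5.670×10⁻⁸×2.55×10⁻³×(864.3)⁴ = 80.7 W.

λ_max ≈ 3.35 μm; P ≈ 80.7 W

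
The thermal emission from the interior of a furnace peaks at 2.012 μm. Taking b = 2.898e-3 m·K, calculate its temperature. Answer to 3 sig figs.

Wien's law gives T = b/λ_max = (2.898×10⁻³ m·K)/(2.012×10⁻⁶ m) = 1.44×10³ K.

T ≈ 1.44×10³ K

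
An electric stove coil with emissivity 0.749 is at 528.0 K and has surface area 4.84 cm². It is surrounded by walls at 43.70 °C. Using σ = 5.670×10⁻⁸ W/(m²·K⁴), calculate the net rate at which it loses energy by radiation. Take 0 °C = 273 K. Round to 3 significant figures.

Net loss ≈ 1.39 W

Surroundings: T = 43.70 °C + 273 = 316.70 K.
Area A = 4.84 cm² = 4.84×10⁻⁴ m².
Net radiated power P_net = εσA(T⁴ − T₀⁴) = 0.749×5.670×10⁻⁸×4.84×10⁻⁴×(528.0⁴ − 316.70⁴).
T⁴ − T₀⁴ = 7.77205×10¹⁰ − 1.00599×10¹⁰ = 6.76606×10¹⁰ K⁴, so P_net = 1.39 W.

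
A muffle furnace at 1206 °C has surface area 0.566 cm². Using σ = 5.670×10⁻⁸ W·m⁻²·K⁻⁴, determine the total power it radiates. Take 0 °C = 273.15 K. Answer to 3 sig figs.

P ≈ 15.4 W

T = 1206 °C + 273.15 = 1479.15 K.
Area A = 0.566 cm² = 5.66×10⁻⁵ m².
P = σAT⁴ = 5.670×10⁻⁸ × 5.66×10⁻⁵ × (1479.15)⁴ = 15.4 W.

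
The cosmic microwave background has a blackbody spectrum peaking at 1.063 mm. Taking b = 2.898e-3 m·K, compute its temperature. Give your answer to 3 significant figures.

Wien's law gives T = b/λ_max = (2.898×10⁻³ m·K)/(1.063×10⁻³ m) = 2.73 K.

T ≈ 2.73 K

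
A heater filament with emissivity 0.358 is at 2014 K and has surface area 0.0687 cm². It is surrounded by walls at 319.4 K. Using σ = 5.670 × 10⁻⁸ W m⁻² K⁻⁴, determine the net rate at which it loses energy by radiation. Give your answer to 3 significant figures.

Net loss ≈ 2.29 W

Area A = 0.0687 cm² = 6.87×10⁻⁶ m².
Net radiated power P_net = εσA(T⁴ − T₀⁴) = 0.358×5.670×10⁻⁸×6.87×10⁻⁶×(2014⁴ − 319.4⁴).
T⁴ − T₀⁴ = 1.64527×10¹³ − 1.04073×10¹⁰ = 1.64423×10¹³ K⁴, so P_net = 2.29 W.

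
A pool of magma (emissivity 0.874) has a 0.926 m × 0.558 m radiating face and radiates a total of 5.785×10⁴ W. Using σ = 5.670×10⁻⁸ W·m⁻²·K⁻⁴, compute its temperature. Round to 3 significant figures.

Area A = 0.926 × 0.558 = 0.516708 m².
P = εσAT⁴ ⇒ T = (P/(εσA))^(1/4) = (5.785×10⁴/(0.874×5.670×10⁻⁸×0.516708))^(1/4) = 1.23×10³ K.

T ≈ 1.23×10³ K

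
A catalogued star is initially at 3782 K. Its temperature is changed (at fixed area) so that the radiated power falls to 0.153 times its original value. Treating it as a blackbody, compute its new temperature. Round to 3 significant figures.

T₂ ≈ 2.37×10³ K

P ∝ T⁴, so T₂/T₁ = (P₂/P₁)^(1/4) = (0.153)^(1/4) = 0.625422.
T₂ = 3782 × 0.625422 = 2.37×10³ K.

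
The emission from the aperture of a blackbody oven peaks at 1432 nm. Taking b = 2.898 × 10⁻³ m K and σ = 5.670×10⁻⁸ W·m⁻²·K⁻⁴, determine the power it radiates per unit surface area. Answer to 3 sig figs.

I ≈ 9.51×10⁵ W/m²

Wien's law: T = b/λ_max = 2.898×10⁻³/1.432×10⁻⁶ = 2023.74 K.
Then I = σT⁴ = 5.670×10⁻⁸×(2023.74)⁴ = 9.51×10⁵ W/m².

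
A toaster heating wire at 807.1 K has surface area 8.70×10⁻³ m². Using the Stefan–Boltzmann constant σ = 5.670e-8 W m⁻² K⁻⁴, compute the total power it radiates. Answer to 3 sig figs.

P ≈ 209 W

Area A = 8.70×10⁻³ m².
P = σAT⁴ = 5.670×10⁻⁸ × 8.70×10⁻³ × (807.1)⁴ = 209 W.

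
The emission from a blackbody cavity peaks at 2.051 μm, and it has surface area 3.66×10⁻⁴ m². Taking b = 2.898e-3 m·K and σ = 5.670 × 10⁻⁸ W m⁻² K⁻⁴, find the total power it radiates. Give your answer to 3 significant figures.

P ≈ 82.7 W

Wien's law: T = b/λ_max = 2.898×10⁻³/2.051×10⁻⁶ = 1412.97 K.
Area A = 3.66×10⁻⁴ m².
Then P = σAT⁴ = 5.670×10⁻⁸×3.66×10⁻⁴×(1412.97)⁴ = 82.7 W.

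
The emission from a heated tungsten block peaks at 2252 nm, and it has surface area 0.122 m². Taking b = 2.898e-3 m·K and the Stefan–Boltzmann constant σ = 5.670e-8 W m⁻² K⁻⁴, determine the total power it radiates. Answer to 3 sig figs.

Wien's law: T = b/λ_max = 2.898×10⁻³/2.252×10⁻⁶ = 1286.86 K.
Area A = 0.122 m².
Then P = σAT⁴ = 5.670×10⁻⁸×0.122×(1286.86)⁴ = 1.90×10⁴ W.

P ≈ 1.90×10⁴ W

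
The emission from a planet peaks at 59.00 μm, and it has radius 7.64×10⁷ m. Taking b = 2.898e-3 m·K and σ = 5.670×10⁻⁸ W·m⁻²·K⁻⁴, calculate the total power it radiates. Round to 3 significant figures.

P ≈ 2.42×10¹⁶ W

Wien's law: T = b/λ_max = 2.898×10⁻³/5.900×10⁻⁵ = 49.1186 K.
Surface area A = 4πR² = 4π(7.64×10⁷ m)² = 7.33494×10¹⁶ m².
Then P = σAT⁴ = 5.670×10⁻⁸×7.33494×10¹⁶×(49.1186)⁴ = 2.42×10¹⁶ W.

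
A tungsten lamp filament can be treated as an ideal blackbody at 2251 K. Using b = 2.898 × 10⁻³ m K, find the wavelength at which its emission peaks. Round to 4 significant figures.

Wien's displacement law: λ_max = b/T = (2.898×10⁻³ m·K)/(2251 K) = 1.2874×10⁻⁶ m.
That is 1287 nm, in the infrared range.

λ_max ≈ 1287 nm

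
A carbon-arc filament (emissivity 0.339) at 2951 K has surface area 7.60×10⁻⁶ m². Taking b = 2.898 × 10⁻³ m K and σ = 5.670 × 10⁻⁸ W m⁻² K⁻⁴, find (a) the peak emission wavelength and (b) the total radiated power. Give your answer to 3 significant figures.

λ_max ≈ 0.982 μm; P ≈ 11.1 W

(a) λ_max = b/T = 2.898×10⁻³/2951 = 9.820×10⁻⁷ m = 0.982 μm.
Area A = 7.60×10⁻⁶ m².
(b) P = εσAT⁴ = 0.339×5.670×10⁻⁸×7.60×10⁻⁶×(2951)⁴ = 11.1 W.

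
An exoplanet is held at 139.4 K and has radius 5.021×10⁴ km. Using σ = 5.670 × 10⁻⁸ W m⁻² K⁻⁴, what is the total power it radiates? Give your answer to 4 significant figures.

P ≈ 6.783×10¹⁷ W

Surface area A = 4πR² = 4π(5.021×10⁷ m)² = 3.16804×10¹⁶ m².
P = σAT⁴ = 5.670×10⁻⁸ × 3.16804×10¹⁶ × (139.4)⁴ = 6.783×10¹⁷ W.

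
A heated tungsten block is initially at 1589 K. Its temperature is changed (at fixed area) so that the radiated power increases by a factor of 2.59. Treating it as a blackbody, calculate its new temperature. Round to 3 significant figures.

T₂ ≈ 2.02×10³ K

P ∝ T⁴, so T₂/T₁ = (P₂/P₁)^(1/4) = (2.59)^(1/4) = 1.26860.
T₂ = 1589 × 1.26860 = 2.02×10³ K.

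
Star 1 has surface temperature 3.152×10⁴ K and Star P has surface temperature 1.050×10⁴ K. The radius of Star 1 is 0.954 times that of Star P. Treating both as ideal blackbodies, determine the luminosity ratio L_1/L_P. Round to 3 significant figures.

L ∝ R²T⁴, so L_1/L_P = (R_1/R_P)²(T_1/T_P)⁴ = (0.954)² × (3.152×10⁴/1.050×10⁴)⁴ = 0.910116 × 81.2059 = 73.9.

L_1/L_P ≈ 73.9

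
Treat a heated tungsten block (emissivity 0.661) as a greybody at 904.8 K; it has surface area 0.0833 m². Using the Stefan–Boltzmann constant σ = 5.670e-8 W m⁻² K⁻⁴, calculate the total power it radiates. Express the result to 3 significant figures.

P ≈ 2.09×10³ W

Area A = 0.0833 m².
P = εσAT⁴ = 0.661 × 5.670×10⁻⁸ × 0.0833 × (904.8)⁴ = 2.09×10³ W.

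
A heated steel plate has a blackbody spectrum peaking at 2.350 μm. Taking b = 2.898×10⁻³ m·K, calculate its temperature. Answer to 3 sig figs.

T ≈ 1.23×10³ K

Wien's law gives T = b/λ_max = (2.898×10⁻³ m·K)/(2.350×10⁻⁶ m) = 1.23×10³ K.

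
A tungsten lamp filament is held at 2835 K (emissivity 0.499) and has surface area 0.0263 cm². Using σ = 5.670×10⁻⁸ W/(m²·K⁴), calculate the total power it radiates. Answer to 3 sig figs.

Area A = 0.0263 cm² = 2.63×10⁻⁶ m².
P = εσAT⁴ = 0.499 × 5.670×10⁻⁸ × 2.63×10⁻⁶ × (2835)⁴ = 4.81 W.

P ≈ 4.81 W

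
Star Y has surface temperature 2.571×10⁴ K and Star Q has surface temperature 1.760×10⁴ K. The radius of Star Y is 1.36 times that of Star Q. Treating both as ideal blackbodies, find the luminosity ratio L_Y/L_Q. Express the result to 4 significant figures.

L ∝ R²T⁴, so L_Y/L_Q = (R_Y/R_Q)²(T_Y/T_Q)⁴ = (1.36)² × (2.571×10⁴/1.760×10⁴)⁴ = 1.8496 × 4.55363 = 8.422.

L_Y/L_Q ≈ 8.422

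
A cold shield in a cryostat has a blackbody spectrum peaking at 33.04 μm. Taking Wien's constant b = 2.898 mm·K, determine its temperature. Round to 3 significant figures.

T ≈ 87.7 K

Wien's law gives T = b/λ_max = (2.898×10⁻³ m·K)/(3.304×10⁻⁵ m) = 87.7 K.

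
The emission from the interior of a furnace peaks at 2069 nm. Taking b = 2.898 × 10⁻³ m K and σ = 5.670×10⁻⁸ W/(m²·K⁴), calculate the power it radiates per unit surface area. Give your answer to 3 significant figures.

Wien's law: T = b/λ_max = 2.898×10⁻³/2.069×10⁻⁶ = 1400.68 K.
Then I = σT⁴ = 5.670×10⁻⁸×(1400.68)⁴ = 2.18×10⁵ W/m².

I ≈ 2.18×10⁵ W/m²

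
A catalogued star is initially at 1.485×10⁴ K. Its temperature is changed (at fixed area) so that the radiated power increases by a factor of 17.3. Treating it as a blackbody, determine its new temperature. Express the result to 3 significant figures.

P ∝ T⁴, so T₂/T₁ = (P₂/P₁)^(1/4) = (17.3)^(1/4) = 2.03944.
T₂ = 1.485×10⁴ × 2.03944 = 3.03×10⁴ K.

T₂ ≈ 3.03×10⁴ K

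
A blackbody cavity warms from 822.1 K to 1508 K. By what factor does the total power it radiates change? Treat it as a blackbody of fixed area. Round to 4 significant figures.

P ∝ T⁴, so P₂/P₁ = (T₂/T₁)⁴ = (1508/822.1)⁴ = (1.83433)⁴ = 11.32.

P₂/P₁ ≈ 11.32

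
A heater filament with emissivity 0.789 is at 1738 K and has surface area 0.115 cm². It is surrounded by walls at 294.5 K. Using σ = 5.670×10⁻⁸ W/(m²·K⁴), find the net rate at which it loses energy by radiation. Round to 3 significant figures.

Area A = 0.115 cm² = 1.15×10⁻⁵ m².
Net radiated power P_net = εσA(T⁴ − T₀⁴) = 0.789×5.670×10⁻⁸×1.15×10⁻⁵×(1738⁴ − 294.5⁴).
T⁴ − T₀⁴ = 9.12429×10¹² − 7.52214×10⁹ = 9.11677×10¹² K⁴, so P_net = 4.69 W.

Net loss ≈ 4.69 W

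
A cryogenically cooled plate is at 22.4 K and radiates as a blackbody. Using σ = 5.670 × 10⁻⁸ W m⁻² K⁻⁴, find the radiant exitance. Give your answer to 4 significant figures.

I ≈ 0.01427 W/m²

Stefan–Boltzmann: I = σT⁴ = 5.670×10⁻⁸ × (22.4)⁴ = 0.01427 W/m².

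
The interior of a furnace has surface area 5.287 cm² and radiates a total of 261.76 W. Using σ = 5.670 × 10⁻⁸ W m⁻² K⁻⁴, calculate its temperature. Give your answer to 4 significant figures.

T ≈ 1719 K

Area A = 5.287 cm² = 5.287×10⁻⁴ m².
P = σAT⁴ ⇒ T = (P/(σA))^(1/4) = (261.76/(5.670×10⁻⁸×5.287×10⁻⁴))^(1/4) = 1719 K.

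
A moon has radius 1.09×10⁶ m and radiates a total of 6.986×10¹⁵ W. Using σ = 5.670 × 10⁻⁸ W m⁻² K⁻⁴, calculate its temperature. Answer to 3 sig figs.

T ≈ 301 K

Surface area A = 4πR² = 4π(1.09×10⁶ m)² = 1.49301×10¹³ m².
P = σAT⁴ ⇒ T = (P/(σA))^(1/4) = (6.986×10¹⁵/(5.670×10⁻⁸×1.49301×10¹³))^(1/4) = 301 K.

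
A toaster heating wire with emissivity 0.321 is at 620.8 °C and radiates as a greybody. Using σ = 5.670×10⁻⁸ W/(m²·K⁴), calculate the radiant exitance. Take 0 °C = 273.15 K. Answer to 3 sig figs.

I ≈ 1.16×10⁴ W/m²

T = 620.8 °C + 273.15 = 893.95 K.
Stefan–Boltzmann: I = εσT⁴ = 0.321 × 5.670×10⁻⁸ × (893.95)⁴ = 1.16×10⁴ W/m².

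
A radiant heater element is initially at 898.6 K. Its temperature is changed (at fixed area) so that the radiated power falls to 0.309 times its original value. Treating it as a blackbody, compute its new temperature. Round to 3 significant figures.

P ∝ T⁴, so T₂/T₁ = (P₂/P₁)^(1/4) = (0.309)^(1/4) = 0.745572.
T₂ = 898.6 × 0.745572 = 670 K.

T₂ ≈ 670 K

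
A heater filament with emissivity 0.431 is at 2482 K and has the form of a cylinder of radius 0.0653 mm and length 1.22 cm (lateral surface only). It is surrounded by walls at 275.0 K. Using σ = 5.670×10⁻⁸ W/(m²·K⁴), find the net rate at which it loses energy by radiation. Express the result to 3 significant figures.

Net loss ≈ 4.64 W

Lateral area A = 2πrL = 2π×6.53×10⁻⁵×0.0122 = 5.00556×10⁻⁶ m².
Net radiated power P_net = εσA(T⁴ − T₀⁴) = 0.431×5.670×10⁻⁸×5.00556×10⁻⁶×(2482⁴ − 275.0⁴).
T⁴ − T₀⁴ = 3.79496×10¹³ − 5.71914×10⁹ = 3.79439×10¹³ K⁴, so P_net = 4.64 W.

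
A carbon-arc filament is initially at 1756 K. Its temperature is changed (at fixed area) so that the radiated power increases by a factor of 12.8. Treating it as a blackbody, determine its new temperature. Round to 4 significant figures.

T₂ ≈ 3321 K

P ∝ T⁴, so T₂/T₁ = (P₂/P₁)^(1/4) = (12.8)^(1/4) = 1.89148.
T₂ = 1756 × 1.89148 = 3321 K.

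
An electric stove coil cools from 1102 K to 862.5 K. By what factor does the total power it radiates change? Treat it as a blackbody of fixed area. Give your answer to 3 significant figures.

P ∝ T⁴, so P₂/P₁ = (T₂/T₁)⁴ = (862.5/1102)⁴ = (0.782668)⁴ = 0.375.

P₂/P₁ ≈ 0.375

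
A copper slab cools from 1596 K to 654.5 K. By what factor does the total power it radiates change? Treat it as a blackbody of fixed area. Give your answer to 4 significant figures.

P ∝ T⁴, so P₂/P₁ = (T₂/T₁)⁴ = (654.5/1596)⁴ = (0.410088)⁴ = 0.02828.

P₂/P₁ ≈ 0.02828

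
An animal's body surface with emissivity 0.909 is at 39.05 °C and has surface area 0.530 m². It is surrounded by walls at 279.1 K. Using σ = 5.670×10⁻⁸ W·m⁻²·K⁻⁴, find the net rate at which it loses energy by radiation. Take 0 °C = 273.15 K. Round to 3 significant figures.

T = 39.05 °C + 273.15 = 312.20 K.
Area A = 0.530 m².
Net radiated power P_net = εσA(T⁴ − T₀⁴) = 0.909×5.670×10⁻⁸×0.530×(312.20⁴ − 279.1⁴).
T⁴ − T₀⁴ = 9.50017×10⁹ − 6.06791×10⁹ = 3.43226×10⁹ K⁴, so P_net = 93.8 W.

Net loss ≈ 93.8 W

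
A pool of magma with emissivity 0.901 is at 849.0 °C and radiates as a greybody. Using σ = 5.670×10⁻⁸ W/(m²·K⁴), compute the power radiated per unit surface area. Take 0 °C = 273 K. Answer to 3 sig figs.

T = 849.0 °C + 273 = 1122.0 K.
Stefan–Boltzmann: I = εσT⁴ = 0.901 × 5.670×10⁻⁸ × (1122.0)⁴ = 8.10×10⁴ W/m².

I ≈ 8.10×10⁴ W/m²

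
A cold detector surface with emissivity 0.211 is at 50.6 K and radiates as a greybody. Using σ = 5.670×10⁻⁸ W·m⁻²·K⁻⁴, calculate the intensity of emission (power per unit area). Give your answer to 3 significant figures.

I ≈ 0.0784 W/m²

Stefan–Boltzmann: I = εσT⁴ = 0.211 × 5.670×10⁻⁸ × (50.6)⁴ = 0.0784 W/m².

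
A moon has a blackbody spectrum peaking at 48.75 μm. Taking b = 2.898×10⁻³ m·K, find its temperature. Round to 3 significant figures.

Wien's law gives T = b/λ_max = (2.898×10⁻³ m·K)/(4.875×10⁻⁵ m) = 59.4 K.

T ≈ 59.4 K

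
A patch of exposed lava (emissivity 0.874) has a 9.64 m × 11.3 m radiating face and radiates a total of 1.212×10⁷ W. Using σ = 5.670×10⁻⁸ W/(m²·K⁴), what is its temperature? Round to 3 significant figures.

T ≈ 1.22×10³ K

Area A = 9.64 × 11.3 = 108.932 m².
P = εσAT⁴ ⇒ T = (P/(εσA))^(1/4) = (1.212×10⁷/(0.874×5.670×10⁻⁸×108.932))^(1/4) = 1.22×10³ K.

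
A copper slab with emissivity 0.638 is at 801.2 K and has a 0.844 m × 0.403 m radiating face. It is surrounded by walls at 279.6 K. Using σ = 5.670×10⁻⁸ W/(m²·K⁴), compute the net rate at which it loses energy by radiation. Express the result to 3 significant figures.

Net loss ≈ 4.99×10³ W

Area A = 0.844 × 0.403 = 0.340132 m².
Net radiated power P_net = εσA(T⁴ − T₀⁴) = 0.638×5.670×10⁻⁸×0.340132×(801.2⁴ − 279.6⁴).
T⁴ − T₀⁴ = 4.12063×10¹¹ − 6.11151×10⁹ = 4.05951×10¹¹ K⁴, so P_net = 4.99×10³ W.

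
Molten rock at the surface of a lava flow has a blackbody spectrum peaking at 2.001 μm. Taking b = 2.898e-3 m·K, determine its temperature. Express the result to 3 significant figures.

Wien's law gives T = b/λ_max = (2.898×10⁻³ m·K)/(2.001×10⁻⁶ m) = 1.45×10³ K.

T ≈ 1.45×10³ K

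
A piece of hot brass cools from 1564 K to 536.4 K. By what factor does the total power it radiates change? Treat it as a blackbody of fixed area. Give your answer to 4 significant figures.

P ∝ T⁴, so P₂/P₁ = (T₂/T₁)⁴ = (536.4/1564)⁴ = (0.342967)⁴ = 0.01384.

P₂/P₁ ≈ 0.01384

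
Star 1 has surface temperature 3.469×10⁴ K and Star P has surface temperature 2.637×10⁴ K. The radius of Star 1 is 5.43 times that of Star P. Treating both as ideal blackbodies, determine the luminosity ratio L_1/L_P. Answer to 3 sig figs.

L_1/L_P ≈ 88.3

L ∝ R²T⁴, so L_1/L_P = (R_1/R_P)²(T_1/T_P)⁴ = (5.43)² × (3.469×10⁴/2.637×10⁴)⁴ = 29.4849 × 2.99486 = 88.3.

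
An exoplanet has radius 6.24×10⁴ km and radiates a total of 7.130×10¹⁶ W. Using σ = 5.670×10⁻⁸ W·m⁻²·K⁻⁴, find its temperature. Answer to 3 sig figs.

T ≈ 71.2 K

Surface area A = 4πR² = 4π(6.24×10⁷ m)² = 4.89304×10¹⁶ m².
P = σAT⁴ ⇒ T = (P/(σA))^(1/4) = (7.130×10¹⁶/(5.670×10⁻⁸×4.89304×10¹⁶))^(1/4) = 71.2 K.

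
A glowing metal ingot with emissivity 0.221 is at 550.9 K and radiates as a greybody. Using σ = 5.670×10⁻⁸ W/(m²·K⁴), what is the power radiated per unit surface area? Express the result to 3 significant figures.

Stefan–Boltzmann: I = εσT⁴ = 0.221 × 5.670×10⁻⁸ × (550.9)⁴ = 1.15×10³ W/m².

I ≈ 1.15×10³ W/m²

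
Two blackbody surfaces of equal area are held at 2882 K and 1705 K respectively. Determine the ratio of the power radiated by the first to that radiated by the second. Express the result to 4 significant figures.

With equal areas, P₁/P₂ = (T₁/T₂)⁴ = (2882/1705)⁴ = 8.164.

P₁/P₂ ≈ 8.164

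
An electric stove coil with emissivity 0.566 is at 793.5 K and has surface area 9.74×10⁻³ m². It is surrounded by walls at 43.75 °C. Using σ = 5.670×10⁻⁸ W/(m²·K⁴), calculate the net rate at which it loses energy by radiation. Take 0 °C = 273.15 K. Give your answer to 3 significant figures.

Surroundings: T = 43.75 °C + 273.15 = 316.90 K.
Area A = 9.74×10⁻³ m².
Net radiated power P_net = εσA(T⁴ − T₀⁴) = 0.566×5.670×10⁻⁸×9.74×10⁻³×(793.5⁴ − 316.90⁴).
T⁴ − T₀⁴ = 3.96449×10¹¹ − 1.00853×10¹⁰ = 3.86364×10¹¹ K⁴, so P_net = 121 W.

Net loss ≈ 121 W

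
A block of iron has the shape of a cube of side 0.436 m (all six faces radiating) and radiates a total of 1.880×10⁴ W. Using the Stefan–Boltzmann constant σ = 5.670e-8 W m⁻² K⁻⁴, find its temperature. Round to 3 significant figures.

T ≈ 734 K

Area A = 6s² = 6×(0.436 m)² = 1.14058 m².
P = σAT⁴ ⇒ T = (P/(σA))^(1/4) = (1.880×10⁴/(5.670×10⁻⁸×1.14058))^(1/4) = 734 K.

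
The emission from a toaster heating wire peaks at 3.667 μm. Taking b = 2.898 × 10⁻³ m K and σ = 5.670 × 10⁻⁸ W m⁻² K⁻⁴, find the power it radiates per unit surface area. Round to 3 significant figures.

Wien's law: T = b/λ_max = 2.898×10⁻³/3.667×10⁻⁶ = 790.292 K.
Then I = σT⁴ = 5.670×10⁻⁸×(790.292)⁴ = 2.21×10⁴ W/m².

I ≈ 2.21×10⁴ W/m²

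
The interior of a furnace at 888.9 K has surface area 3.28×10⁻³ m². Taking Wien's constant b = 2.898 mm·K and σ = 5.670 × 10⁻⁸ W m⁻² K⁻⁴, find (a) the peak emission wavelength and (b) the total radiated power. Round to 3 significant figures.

(a) λ_max = b/T = 2.898×10⁻³/888.9 = 3.260×10⁻⁶ m = 3.26 μm.
Area A = 3.28×10⁻³ m².
(b) P = σAT⁴ = 5.670×10⁻⁸×3.28×10⁻³×(888.9)⁴ = 116 W.

λ_max ≈ 3.26 μm; P ≈ 116 W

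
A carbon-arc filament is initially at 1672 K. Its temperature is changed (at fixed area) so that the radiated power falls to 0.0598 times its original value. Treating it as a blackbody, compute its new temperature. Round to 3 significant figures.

P ∝ T⁴, so T₂/T₁ = (P₂/P₁)^(1/4) = (0.0598)^(1/4) = 0.494510.
T₂ = 1672 × 0.494510 = 827 K.

T₂ ≈ 827 K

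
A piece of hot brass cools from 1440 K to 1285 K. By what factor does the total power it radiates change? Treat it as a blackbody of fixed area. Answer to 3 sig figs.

P₂/P₁ ≈ 0.634

P ∝ T⁴, so P₂/P₁ = (T₂/T₁)⁴ = (1285/1440)⁴ = (0.892361)⁴ = 0.634.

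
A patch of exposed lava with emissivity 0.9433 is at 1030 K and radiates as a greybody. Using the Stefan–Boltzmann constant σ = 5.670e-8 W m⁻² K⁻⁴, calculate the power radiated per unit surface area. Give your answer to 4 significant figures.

Stefan–Boltzmann: I = εσT⁴ = 0.9433 × 5.670×10⁻⁸ × (1030)⁴ = 6.020×10⁴ W/m².

I ≈ 6.020×10⁴ W/m²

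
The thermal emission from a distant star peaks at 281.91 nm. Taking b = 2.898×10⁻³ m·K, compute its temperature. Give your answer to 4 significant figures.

T ≈ 1.028×10⁴ K

Wien's law gives T = b/λ_max = (2.898×10⁻³ m·K)/(2.8191×10⁻⁷ m) = 1.028×10⁴ K.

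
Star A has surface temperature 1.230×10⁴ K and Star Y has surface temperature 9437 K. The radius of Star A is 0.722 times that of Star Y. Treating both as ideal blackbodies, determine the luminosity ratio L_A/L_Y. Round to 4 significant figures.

L_A/L_Y ≈ 1.504

L ∝ R²T⁴, so L_A/L_Y = (R_A/R_Y)²(T_A/T_Y)⁴ = (0.722)² × (1.230×10⁴/9437)⁴ = 0.521284 × 2.88592 = 1.504.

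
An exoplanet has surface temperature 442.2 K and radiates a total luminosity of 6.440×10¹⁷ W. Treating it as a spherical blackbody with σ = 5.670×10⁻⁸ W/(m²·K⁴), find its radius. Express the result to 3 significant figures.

L = 4πR²σT⁴ ⇒ R = √(L/(4πσT⁴)).
σT⁴ = 2167.99 W/m², so R = √(6.440×10¹⁷/(4π×2167.99)) = 4.86×10⁶ m.

R ≈ 4.86×10⁶ m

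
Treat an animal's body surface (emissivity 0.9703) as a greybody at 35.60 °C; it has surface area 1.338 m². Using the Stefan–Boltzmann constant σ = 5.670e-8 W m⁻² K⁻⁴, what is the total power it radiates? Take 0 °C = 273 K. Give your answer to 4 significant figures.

P ≈ 667.6 W

T = 35.60 °C + 273 = 308.60 K.
Area A = 1.338 m².
P = εσAT⁴ = 0.9703 × 5.670×10⁻⁸ × 1.338 × (308.60)⁴ = 667.6 W.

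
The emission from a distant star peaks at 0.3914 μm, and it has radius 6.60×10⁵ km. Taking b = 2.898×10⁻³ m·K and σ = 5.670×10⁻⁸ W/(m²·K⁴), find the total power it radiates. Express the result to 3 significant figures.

P ≈ 9.33×10²⁶ W

Wien's law: T = b/λ_max = 2.898×10⁻³/3.914×10⁻⁷ = 7404.19 K.
Surface area A = 4πR² = 4π(6.60×10⁸ m)² = 5.47391×10¹⁸ m².
Then P = σAT⁴ = 5.670×10⁻⁸×5.47391×10¹⁸×(7404.19)⁴ = 9.33×10²⁶ W.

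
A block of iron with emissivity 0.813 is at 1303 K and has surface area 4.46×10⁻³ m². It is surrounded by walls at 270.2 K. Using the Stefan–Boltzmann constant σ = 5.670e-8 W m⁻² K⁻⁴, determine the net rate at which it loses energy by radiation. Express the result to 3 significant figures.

Area A = 4.46×10⁻³ m².
Net radiated power P_net = εσA(T⁴ − T₀⁴) = 0.813×5.670×10⁻⁸×4.46×10⁻³×(1303⁴ − 270.2⁴).
T⁴ − T₀⁴ = 2.88256×10¹² − 5.33017×10⁹ = 2.87723×10¹² K⁴, so P_net = 592 W.

Net loss ≈ 592 W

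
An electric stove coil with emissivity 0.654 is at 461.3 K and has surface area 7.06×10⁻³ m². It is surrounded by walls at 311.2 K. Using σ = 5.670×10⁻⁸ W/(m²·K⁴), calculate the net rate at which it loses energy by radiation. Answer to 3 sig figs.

Net loss ≈ 9.40 W

Area A = 7.06×10⁻³ m².
Net radiated power P_net = εσA(T⁴ − T₀⁴) = 0.654×5.670×10⁻⁸×7.06×10⁻³×(461.3⁴ − 311.2⁴).
T⁴ − T₀⁴ = 4.52829×10¹⁰ − 9.37904×10⁹ = 3.59039×10¹⁰ K⁴, so P_net = 9.40 W.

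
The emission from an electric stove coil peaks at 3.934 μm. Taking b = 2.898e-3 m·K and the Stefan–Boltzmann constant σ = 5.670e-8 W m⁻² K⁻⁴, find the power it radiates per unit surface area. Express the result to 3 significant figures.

Wien's law: T = b/λ_max = 2.898×10⁻³/3.934×10⁻⁶ = 736.655 K.
Then I = σT⁴ = 5.670×10⁻⁸×(736.655)⁴ = 1.67×10⁴ W/m².

I ≈ 1.67×10⁴ W/m²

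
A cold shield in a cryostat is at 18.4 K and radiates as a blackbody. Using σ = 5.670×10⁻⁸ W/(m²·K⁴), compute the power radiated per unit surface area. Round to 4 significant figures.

Stefan–Boltzmann: I = σT⁴ = 5.670×10⁻⁸ × (18.4)⁴ = 6.499×10⁻³ W/m².

I ≈ 6.499×10⁻³ W/m²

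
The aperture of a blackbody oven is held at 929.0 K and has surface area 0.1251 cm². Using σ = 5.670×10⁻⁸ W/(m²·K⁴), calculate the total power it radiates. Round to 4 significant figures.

P ≈ 0.5283 W

Area A = 0.1251 cm² = 1.251×10⁻⁵ m².
P = σAT⁴ = 5.670×10⁻⁸ × 1.251×10⁻⁵ × (929.0)⁴ = 0.5283 W.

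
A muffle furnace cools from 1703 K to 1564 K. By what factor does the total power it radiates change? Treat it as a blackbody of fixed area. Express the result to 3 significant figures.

P ∝ T⁴, so P₂/P₁ = (T₂/T₁)⁴ = (1564/1703)⁴ = (0.918379)⁴ = 0.711.

P₂/P₁ ≈ 0.711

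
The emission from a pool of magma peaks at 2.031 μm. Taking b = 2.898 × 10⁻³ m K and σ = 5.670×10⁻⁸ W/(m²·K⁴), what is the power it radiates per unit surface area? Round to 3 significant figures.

Wien's law: T = b/λ_max = 2.898×10⁻³/2.031×10⁻⁶ = 1426.88 K.
Then I = σT⁴ = 5.670×10⁻⁸×(1426.88)⁴ = 2.35×10⁵ W/m².

I ≈ 2.35×10⁵ W/m²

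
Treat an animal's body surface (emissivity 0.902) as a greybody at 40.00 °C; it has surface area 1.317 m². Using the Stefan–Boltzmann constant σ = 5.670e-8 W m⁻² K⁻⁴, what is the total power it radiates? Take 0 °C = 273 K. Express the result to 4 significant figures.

P ≈ 646.5 W

T = 40.00 °C + 273 = 313.00 K.
Area A = 1.317 m².
P = εσAT⁴ = 0.902 × 5.670×10⁻⁸ × 1.317 × (313.00)⁴ = 646.5 W.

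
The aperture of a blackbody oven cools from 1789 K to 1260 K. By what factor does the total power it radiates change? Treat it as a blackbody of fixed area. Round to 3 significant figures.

P₂/P₁ ≈ 0.246

P ∝ T⁴, so P₂/P₁ = (T₂/T₁)⁴ = (1260/1789)⁴ = (0.704304)⁴ = 0.246.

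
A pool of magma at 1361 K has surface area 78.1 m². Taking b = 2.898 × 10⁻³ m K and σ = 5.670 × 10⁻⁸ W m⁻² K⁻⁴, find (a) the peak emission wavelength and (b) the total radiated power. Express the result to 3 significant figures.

(a) λ_max = b/T = 2.898×10⁻³/1361 = 2.129×10⁻⁶ m = 2.13×10³ nm.
Area A = 78.1 m².
(b) P = σAT⁴ = 5.670×10⁻⁸×78.1×(1361)⁴ = 1.52×10⁷ W.

λ_max ≈ 2.13×10³ nm; P ≈ 1.52×10⁷ W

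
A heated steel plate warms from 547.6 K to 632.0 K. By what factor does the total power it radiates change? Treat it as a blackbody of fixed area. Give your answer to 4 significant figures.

P₂/P₁ ≈ 1.774

P ∝ T⁴, so P₂/P₁ = (T₂/T₁)⁴ = (632.0/547.6)⁴ = (1.15413)⁴ = 1.774.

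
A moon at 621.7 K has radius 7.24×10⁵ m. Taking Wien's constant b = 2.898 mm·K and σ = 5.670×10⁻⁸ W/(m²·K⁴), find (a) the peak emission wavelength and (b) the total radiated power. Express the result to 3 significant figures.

(a) λ_max = b/T = 2.898×10⁻³/621.7 = 4.661×10⁻⁶ m = 4.66 μm.
Surface area A = 4πR² = 4π(7.24×10⁵ m)² = 6.58699×10¹² m².
(b) P = σAT⁴ = 5.670×10⁻⁸×6.58699×10¹²×(621.7)⁴ = 5.58×10¹⁶ W.

λ_max ≈ 4.66 μm; P ≈ 5.58×10¹⁶ W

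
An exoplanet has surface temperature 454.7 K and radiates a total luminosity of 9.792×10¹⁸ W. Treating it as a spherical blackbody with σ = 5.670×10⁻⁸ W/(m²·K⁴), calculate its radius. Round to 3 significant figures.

L = 4πR²σT⁴ ⇒ R = √(L/(4πσT⁴)).
σT⁴ = 2423.72 W/m², so R = √(9.792×10¹⁸/(4π×2423.72)) = 1.79×10⁷ m.

R ≈ 1.79×10⁷ m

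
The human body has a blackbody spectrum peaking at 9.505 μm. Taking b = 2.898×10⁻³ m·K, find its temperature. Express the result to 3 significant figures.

T ≈ 305 K

Wien's law gives T = b/λ_max = (2.898×10⁻³ m·K)/(9.505×10⁻⁶ m) = 305 K.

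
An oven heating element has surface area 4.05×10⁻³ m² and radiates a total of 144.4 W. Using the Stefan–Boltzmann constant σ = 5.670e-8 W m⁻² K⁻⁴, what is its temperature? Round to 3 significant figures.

T ≈ 890 K

Area A = 4.05×10⁻³ m².
P = σAT⁴ ⇒ T = (P/(σA))^(1/4) = (144.4/(5.670×10⁻⁸×4.05×10⁻³))^(1/4) = 890 K.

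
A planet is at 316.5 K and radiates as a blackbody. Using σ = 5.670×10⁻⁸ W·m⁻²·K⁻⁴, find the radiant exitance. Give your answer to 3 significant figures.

Stefan–Boltzmann: I = σT⁴ = 5.670×10⁻⁸ × (316.5)⁴ = 569 W/m².

I ≈ 569 W/m²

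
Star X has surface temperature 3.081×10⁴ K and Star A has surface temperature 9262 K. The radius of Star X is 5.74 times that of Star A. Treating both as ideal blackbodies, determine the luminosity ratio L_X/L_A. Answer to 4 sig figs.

L ∝ R²T⁴, so L_X/L_A = (R_X/R_A)²(T_X/T_A)⁴ = (5.74)² × (3.081×10⁴/9262)⁴ = 32.9476 × 122.447 = 4034.

L_X/L_A ≈ 4034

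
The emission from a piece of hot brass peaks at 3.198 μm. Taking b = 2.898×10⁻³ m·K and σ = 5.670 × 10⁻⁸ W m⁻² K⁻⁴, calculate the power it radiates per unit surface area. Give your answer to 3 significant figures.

I ≈ 3.82×10⁴ W/m²

Wien's law: T = b/λ_max = 2.898×10⁻³/3.198×10⁻⁶ = 906.191 K.
Then I = σT⁴ = 5.670×10⁻⁸×(906.191)⁴ = 3.82×10⁴ W/m².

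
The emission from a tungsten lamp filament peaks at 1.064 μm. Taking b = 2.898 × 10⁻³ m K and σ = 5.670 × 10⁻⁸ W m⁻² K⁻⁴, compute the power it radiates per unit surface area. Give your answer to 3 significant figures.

Wien's law: T = b/λ_max = 2.898×10⁻³/1.064×10⁻⁶ = 2723.68 K.
Then I = σT⁴ = 5.670×10⁻⁸×(2723.68)⁴ = 3.12×10⁶ W/m².

I ≈ 3.12×10⁶ W/m²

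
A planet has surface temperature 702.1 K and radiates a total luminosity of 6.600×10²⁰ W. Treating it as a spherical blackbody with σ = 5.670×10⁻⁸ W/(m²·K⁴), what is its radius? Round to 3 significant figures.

L = 4πR²σT⁴ ⇒ R = √(L/(4πσT⁴)).
σT⁴ = 13777.8 W/m², so R = √(6.600×10²⁰/(4π×13777.8)) = 6.17×10⁷ m.

R ≈ 6.17×10⁷ m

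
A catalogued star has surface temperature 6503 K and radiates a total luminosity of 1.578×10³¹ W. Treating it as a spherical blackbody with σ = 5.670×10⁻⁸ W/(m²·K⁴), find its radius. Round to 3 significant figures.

R ≈ 1.11×10¹¹ m

L = 4πR²σT⁴ ⇒ R = √(L/(4πσT⁴)).
σT⁴ = 1.01400×10⁸ W/m², so R = √(1.578×10³¹/(4π×1.01400×10⁸)) = 1.11×10¹¹ m.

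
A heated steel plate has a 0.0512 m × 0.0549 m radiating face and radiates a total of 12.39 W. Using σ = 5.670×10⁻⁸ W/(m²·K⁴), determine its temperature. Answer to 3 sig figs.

T ≈ 528 K

Area A = 0.0512 × 0.0549 = 2.81088×10⁻³ m².
P = σAT⁴ ⇒ T = (P/(σA))^(1/4) = (12.39/(5.670×10⁻⁸×2.81088×10⁻³))^(1/4) = 528 K.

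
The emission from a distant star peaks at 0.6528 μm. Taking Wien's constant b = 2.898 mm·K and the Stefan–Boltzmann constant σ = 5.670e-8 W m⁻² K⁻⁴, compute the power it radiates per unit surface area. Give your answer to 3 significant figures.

Wien's law: T = b/λ_max = 2.898×10⁻³/6.528×10⁻⁷ = 4439.34 K.
Then I = σT⁴ = 5.670×10⁻⁸×(4439.34)⁴ = 2.20×10⁷ W/m².

I ≈ 2.20×10⁷ W/m²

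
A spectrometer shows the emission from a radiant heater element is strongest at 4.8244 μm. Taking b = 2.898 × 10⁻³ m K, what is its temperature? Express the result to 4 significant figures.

T ≈ 600.7 K

Wien's law gives T = b/λ_max = (2.898×10⁻³ m·K)/(4.8244×10⁻⁶ m) = 600.7 K.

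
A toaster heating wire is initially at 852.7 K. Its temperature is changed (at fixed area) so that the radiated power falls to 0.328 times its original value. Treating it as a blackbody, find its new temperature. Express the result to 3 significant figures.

P ∝ T⁴, so T₂/T₁ = (P₂/P₁)^(1/4) = (0.328)^(1/4) = 0.756778.
T₂ = 852.7 × 0.756778 = 645 K.

T₂ ≈ 645 K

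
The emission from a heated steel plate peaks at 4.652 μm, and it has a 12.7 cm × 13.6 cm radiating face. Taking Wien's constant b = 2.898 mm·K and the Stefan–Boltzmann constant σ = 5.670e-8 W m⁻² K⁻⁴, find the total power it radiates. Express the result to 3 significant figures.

Wien's law: T = b/λ_max = 2.898×10⁻³/4.652×10⁻⁶ = 622.958 K.
Area A = 0.127 × 0.136 = 0.017272 m².
Then P = σAT⁴ = 5.670×10⁻⁸×0.017272×(622.958)⁴ = 147 W.

P ≈ 147 W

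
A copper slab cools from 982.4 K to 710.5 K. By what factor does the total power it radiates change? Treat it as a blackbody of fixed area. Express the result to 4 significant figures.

P₂/P₁ ≈ 0.2736

P ∝ T⁴, so P₂/P₁ = (T₂/T₁)⁴ = (710.5/982.4)⁴ = (0.723229)⁴ = 0.2736.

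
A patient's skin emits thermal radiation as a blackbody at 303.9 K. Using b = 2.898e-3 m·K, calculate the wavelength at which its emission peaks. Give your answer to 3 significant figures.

λ_max ≈ 9.54 μm

Wien's displacement law: λ_max = b/T = (2.898×10⁻³ m·K)/(303.9 K) = 9.536×10⁻⁶ m.
That is 9.54 μm, in the infrared range.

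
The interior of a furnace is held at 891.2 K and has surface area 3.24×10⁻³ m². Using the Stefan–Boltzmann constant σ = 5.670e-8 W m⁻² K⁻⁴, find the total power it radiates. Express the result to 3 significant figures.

P ≈ 116 W

Area A = 3.24×10⁻³ m².
P = σAT⁴ = 5.670×10⁻⁸ × 3.24×10⁻³ × (891.2)⁴ = 116 W.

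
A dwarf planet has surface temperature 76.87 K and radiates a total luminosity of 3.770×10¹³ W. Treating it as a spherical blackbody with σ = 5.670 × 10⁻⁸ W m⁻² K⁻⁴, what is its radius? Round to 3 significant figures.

R ≈ 1.23×10⁶ m

L = 4πR²σT⁴ ⇒ R = √(L/(4πσT⁴)).
σT⁴ = 1.97975 W/m², so R = √(3.770×10¹³/(4π×1.97975)) = 1.23×10⁶ m.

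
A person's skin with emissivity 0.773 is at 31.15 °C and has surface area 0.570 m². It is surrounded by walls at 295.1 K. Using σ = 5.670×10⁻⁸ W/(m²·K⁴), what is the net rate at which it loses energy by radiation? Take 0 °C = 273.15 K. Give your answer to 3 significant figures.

T = 31.15 °C + 273.15 = 304.30 K.
Area A = 0.570 m².
Net radiated power P_net = εσA(T⁴ − T₀⁴) = 0.773×5.670×10⁻⁸×0.570×(304.30⁴ − 295.1⁴).
T⁴ − T₀⁴ = 8.57448×10⁹ − 7.58362×10⁹ = 9.90860×10⁸ K⁴, so P_net = 24.8 W.

Net loss ≈ 24.8 W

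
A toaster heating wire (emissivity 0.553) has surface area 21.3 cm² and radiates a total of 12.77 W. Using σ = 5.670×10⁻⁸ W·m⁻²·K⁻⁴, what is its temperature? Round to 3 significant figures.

Area A = 21.3 cm² = 2.13×10⁻³ m².
P = εσAT⁴ ⇒ T = (P/(εσA))^(1/4) = (12.77/(0.553×5.670×10⁻⁸×2.13×10⁻³))^(1/4) = 661 K.

T ≈ 661 K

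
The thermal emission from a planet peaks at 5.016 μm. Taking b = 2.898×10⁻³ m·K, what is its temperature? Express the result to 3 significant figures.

Wien's law gives T = b/λ_max = (2.898×10⁻³ m·K)/(5.016×10⁻⁶ m) = 578 K.

T ≈ 578 K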